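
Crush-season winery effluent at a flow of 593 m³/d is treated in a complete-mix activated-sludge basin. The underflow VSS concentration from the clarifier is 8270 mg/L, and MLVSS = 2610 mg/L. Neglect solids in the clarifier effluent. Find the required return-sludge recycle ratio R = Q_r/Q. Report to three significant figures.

Mass balance around the secondary clarifier (neglecting effluent solids): R = X / (X_r − X) = 2610 / (8270 − 2610) = 0.4611.

R ≈ 0.461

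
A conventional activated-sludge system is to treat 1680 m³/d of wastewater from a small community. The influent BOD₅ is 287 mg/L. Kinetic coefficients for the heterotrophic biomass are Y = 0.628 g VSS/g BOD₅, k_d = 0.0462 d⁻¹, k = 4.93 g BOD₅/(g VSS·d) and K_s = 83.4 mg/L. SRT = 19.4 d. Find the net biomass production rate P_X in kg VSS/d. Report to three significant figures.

P_X ≈ 158 kg VSS/d

From the Monod/SRT balance for a CMAS, S = K_s·(1+k_d θ_c)/[θ_c·(Y k − k_d) − 1] = 83.4 × (1 + 0.0462 × 19.4) / [19.4 × (0.628 × 4.93 − 0.0462) − 1] = 158.1 / 58.17 = 2.719 mg/L.
The observed yield is Y_obs = Y/(1 + k_d·θ_c) = 0.628 / (1 + 0.0462 × 19.4) = 0.628 / 1.896 = 0.3312 g VSS per g BOD₅ removed.
Substrate removed = Q·(S₀ − S) = 1680 m³/d × (287 − 2.72) g/m³ = 4.78×10^5 g/d = 477.6 kg/d.
Biomass produced: P_X = Y_obs·Q·ΔS = 0.3312 × 477.6 ≈ 158.2 kg VSS/d.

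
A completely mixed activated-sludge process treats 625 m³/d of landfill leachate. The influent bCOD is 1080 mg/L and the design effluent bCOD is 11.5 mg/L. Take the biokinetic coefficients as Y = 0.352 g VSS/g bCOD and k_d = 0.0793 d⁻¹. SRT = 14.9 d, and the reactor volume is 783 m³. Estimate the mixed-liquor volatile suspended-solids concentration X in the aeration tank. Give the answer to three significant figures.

X ≈ 2050 mg/L

From V·X·(1 + k_d·θ_c) = Y·Q·(S₀ − S)·θ_c: X = 0.352 × 625 × (1080 − 11.5) × 14.9 / [783 × (1 + 0.0793 × 14.9)] = 2050 mg/L.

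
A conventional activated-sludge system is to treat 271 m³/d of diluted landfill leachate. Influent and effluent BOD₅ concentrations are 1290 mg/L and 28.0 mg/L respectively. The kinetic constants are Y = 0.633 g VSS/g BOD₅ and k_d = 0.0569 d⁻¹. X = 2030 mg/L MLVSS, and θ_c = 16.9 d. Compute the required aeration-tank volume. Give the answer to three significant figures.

From the SRT design equation V = Y Q (S₀−S) θ_c / [X (1 + k_d θ_c)] = 0.633 × 271 × (1290 − 28.0) × 16.9 / [2030 × (1 + 0.0569 × 16.9)] = 3.66×10^6 / 3982 = 918.8 m³.

V ≈ 919 m³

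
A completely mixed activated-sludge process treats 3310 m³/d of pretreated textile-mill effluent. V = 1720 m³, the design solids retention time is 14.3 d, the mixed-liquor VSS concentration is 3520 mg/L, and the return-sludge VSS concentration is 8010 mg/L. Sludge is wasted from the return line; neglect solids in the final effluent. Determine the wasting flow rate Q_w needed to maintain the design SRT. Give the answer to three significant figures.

Q_w ≈ 52.9 m³/d

θ_c = V·X/(Q_w·X_r) when wasting from the recycle, so Q_w = V·X/(θ_c·X_r) = 1720 × 3520 / (14.3 × 8010) = 52.86 m³/d.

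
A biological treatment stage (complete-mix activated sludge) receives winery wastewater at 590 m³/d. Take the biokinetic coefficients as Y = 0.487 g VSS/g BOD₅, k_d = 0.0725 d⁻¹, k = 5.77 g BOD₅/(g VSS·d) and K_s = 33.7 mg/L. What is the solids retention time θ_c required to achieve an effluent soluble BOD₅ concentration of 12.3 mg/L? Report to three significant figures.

From 1/θ_c = Y·k·S/(K_s + S) − k_d: Y·k·S/(K_s+S) = 0.487 × 5.77 × 12.3 / (33.7 + 12.3) = 0.7514 d⁻¹.
1/θ_c = 0.7514 − 0.0725 = 0.6789 d⁻¹, so θ_c = 1.473 d.

θ_c ≈ 1.47 d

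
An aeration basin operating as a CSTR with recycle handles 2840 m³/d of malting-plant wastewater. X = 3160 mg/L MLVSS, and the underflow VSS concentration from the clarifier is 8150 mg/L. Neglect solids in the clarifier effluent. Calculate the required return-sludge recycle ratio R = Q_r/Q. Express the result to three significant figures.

Mass balance around the secondary clarifier (neglecting effluent solids): R = X / (X_r − X) = 3160 / (8150 − 3160) = 0.6333.

R ≈ 0.633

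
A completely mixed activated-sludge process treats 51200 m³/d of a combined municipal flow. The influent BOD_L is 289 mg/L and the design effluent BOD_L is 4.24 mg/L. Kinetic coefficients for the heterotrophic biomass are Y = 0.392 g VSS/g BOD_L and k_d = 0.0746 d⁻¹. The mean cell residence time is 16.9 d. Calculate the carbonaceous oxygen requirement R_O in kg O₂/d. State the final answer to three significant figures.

Correct the yield for decay: Y_obs = Y/(1 + k_d θ_c) = 0.392 / (1 + 0.0746 × 16.9) = 0.392 / 2.261 = 0.1734.
ΔS = 289 − 4.24 = 284.8 mg/L, so the substrate removal rate is 51200 × 284.8/1000 = 14580 kg BOD_L/d.
P_X = Y_obs·Q·(S₀ − S) = 0.1734 × 14580 = 2528 kg VSS/d.
R_O = Q·ΔS − 1.42 P_X = 14580 − 3590 = 10990 kg O₂/d.

R_O ≈ 11000 kg O₂/d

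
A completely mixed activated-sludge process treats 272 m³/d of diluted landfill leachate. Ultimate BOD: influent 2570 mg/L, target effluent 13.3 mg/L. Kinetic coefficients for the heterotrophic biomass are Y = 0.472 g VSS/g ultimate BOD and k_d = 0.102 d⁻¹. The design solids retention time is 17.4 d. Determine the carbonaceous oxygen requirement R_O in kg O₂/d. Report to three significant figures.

R_O ≈ 527 kg O₂/d

Y_obs = Y / (1 + k_d θ_c) = 0.472 / (1 + 0.102 × 17.4) = 0.472 / 2.775 = 0.1701.
ΔS = 2570 − 13.3 = 2557 mg/L, so the substrate removal rate is 272 × 2557/1000 = 695.4 kg ultimate BOD/d.
Net sludge production P_X = 0.1701 × 695.4 = 118.3 kg VSS/d.
R_O = Q·ΔS − 1.42 P_X = 695.4 − 168.0 = 527.4 kg O₂/d.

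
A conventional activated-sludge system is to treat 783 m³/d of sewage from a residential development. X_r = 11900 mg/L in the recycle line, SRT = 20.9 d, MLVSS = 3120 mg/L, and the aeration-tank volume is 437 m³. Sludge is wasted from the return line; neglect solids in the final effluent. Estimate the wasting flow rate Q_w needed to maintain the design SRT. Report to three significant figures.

θ_c = V·X/(Q_w·X_r) when wasting from the recycle, so Q_w = V·X/(θ_c·X_r) = 437.0 × 3120 / (20.9 × 11900) = 5.482 m³/d.

Q_w ≈ 5.48 m³/d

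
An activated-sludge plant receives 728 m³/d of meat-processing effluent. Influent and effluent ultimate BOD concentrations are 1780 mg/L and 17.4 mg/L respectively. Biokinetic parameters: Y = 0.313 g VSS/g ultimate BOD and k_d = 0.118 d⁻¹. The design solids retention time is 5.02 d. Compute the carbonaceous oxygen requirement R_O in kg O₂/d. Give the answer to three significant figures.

Correct the yield for decay: Y_obs = Y/(1 + k_d θ_c) = 0.313 / (1 + 0.118 × 5.02) = 0.313 / 1.592 = 0.1966.
Substrate removed = Q·(S₀ − S) = 728 m³/d × (1780 − 17.4) g/m³ = 1.28×10^6 g/d = 1283 kg/d.
P_X = Y_obs·Q·(S₀ − S) = 0.1966 × 1283 = 252.2 kg VSS/d.
R_O = Q·(S₀ − S) − 1.42·P_X = 1283 − 1.42 × 252.2 = 925.0 kg O₂/d.

R_O ≈ 925 kg O₂/d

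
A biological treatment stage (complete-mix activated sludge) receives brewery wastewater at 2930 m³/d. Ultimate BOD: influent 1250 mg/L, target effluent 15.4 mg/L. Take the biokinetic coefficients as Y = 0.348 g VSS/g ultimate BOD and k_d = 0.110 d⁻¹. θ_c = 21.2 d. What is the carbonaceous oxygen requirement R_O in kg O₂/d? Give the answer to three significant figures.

R_O ≈ 3080 kg O₂/d

The observed yield is Y_obs = Y/(1 + k_d·θ_c) = 0.348 / (1 + 0.110 × 21.2) = 0.348 / 3.332 = 0.1044 g VSS per g ultimate BOD removed.
Substrate removed = Q·(S₀ − S) = 2930 m³/d × (1250 − 15.4) g/m³ = 3.62×10^6 g/d = 3617 kg/d.
Biomass synthesised: P_X = Y_obs × 3617 = 377.8 kg VSS/d.
R_O = Q·ΔS − 1.42 P_X = 3617 − 536.5 = 3081 kg O₂/d.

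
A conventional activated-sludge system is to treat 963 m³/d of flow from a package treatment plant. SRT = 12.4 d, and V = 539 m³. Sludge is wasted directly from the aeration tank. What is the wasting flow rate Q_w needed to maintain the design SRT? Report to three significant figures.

Q_w ≈ 43.5 m³/d

Wasting from the aeration tank: Q_w = V / θ_c = 539.0 / 12.4 = 43.47 m³/d.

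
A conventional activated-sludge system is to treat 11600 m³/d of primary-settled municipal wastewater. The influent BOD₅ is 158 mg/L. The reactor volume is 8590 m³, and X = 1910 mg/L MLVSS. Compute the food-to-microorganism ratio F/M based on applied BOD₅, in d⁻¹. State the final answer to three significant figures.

F/M ≈ 0.112 d⁻¹

Food-to-microorganism ratio F/M = Q S₀ / (V X) = 11600 × 158 / (8590 × 1910) = 0.1117 d⁻¹.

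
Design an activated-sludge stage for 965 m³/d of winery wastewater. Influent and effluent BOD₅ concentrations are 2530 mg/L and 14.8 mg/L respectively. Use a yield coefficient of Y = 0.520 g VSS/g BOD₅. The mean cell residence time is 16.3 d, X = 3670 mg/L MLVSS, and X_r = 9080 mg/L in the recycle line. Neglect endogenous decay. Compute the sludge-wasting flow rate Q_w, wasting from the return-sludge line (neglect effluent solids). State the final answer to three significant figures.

V·X = Y·Q·ΔS·θ_c gives V = 0.520 × 965 × (2530 − 14.8) × 16.3 / 3670 = 5606 m³.
θ_c = V·X/(Q_w·X_r) when wasting from the recycle, so Q_w = V·X/(θ_c·X_r) = 5606 × 3670 / (16.3 × 9080) = 139.0 m³/d.

Q_w ≈ 139 m³/d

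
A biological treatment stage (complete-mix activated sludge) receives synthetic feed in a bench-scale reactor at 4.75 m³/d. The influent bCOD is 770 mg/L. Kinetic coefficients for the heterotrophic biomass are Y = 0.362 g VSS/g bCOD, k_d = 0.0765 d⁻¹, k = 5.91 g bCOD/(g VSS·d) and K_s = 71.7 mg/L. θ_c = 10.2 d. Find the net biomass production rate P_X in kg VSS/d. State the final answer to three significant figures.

P_X ≈ 0.738 kg VSS/d

For a completely mixed reactor with recycle the Lawrence–McCarty relation gives S = K_s·(1 + k_d·θ_c) / [θ_c·(Y·k − k_d) − 1] = 71.7 × (1 + 0.0765 × 10.2) / [10.2 × (0.362 × 5.91 − 0.0765) − 1] = 127.6 / 20.04 = 6.369 mg/L.
Correct the yield for decay: Y_obs = Y/(1 + k_d θ_c) = 0.362 / (1 + 0.0765 × 10.2) = 0.362 / 1.780 = 0.2033.
Substrate removed = Q·(S₀ − S) = 4.75 m³/d × (770 − 6.37) g/m³ = 3.63×10^3 g/d = 3.627 kg/d.
Biomass produced: P_X = Y_obs·Q·ΔS = 0.2033 × 3.627 ≈ 0.7376 kg VSS/d.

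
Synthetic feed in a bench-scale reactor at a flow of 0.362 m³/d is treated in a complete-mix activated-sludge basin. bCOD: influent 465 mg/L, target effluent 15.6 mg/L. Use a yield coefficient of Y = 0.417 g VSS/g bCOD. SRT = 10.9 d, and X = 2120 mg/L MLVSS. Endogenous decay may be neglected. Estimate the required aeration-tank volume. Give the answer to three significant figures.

Biomass mass balance (decay neglected): V·X = Y·Q·(S₀ − S)·θ_c, so V = 0.417 × 0.362 × (465 − 15.6) × 10.9 / 2120 = 0.3488 m³.

V ≈ 0.349 m³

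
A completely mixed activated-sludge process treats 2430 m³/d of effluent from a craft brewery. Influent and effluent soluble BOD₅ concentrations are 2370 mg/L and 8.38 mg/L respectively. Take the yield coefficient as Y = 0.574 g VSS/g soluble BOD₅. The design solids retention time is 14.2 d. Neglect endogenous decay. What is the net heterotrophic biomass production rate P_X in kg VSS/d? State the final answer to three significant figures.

With endogenous decay neglected, the observed yield equals the true yield: Y_obs = Y = 0.574 g VSS/g soluble BOD₅.
Mass of soluble BOD₅ removed per day: Q(S₀ − S) = 2430 × 2362 g/m³ = 5739 kg/d.
Net biomass production P_X = Y_obs × Q·(S₀ − S) = 0.5740 × 5739 = 3294 kg VSS/d.

P_X ≈ 3290 kg VSS/d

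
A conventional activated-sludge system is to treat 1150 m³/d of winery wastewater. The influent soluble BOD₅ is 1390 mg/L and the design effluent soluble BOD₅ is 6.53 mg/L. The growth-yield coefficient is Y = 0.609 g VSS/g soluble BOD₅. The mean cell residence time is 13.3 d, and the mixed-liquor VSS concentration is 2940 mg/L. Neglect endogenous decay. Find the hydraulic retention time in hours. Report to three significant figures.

With k_d = 0 the design equation reduces to V = Y Q (S₀−S) θ_c / X = 0.609 × 1150 × (1390 − 6.53) × 13.3 / 2940 = 4383 m³.
τ = V/Q = 4383/1150 = 3.811 d, or 91.48 h.

τ ≈ 91.5 h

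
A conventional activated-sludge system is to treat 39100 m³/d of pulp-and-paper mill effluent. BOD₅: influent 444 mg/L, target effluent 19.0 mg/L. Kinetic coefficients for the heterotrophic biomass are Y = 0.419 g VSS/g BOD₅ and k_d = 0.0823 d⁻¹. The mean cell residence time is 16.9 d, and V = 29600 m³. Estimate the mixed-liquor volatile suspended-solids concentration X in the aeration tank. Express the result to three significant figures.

X ≈ 1660 mg/L

X = Y·Q·ΔS·θ_c / [V·(1 + k_d θ_c)] = 0.419 × 39100 × (444 − 19.0) × 16.9 / [29600 × (1 + 0.0823 × 16.9)] = 1663 mg/L.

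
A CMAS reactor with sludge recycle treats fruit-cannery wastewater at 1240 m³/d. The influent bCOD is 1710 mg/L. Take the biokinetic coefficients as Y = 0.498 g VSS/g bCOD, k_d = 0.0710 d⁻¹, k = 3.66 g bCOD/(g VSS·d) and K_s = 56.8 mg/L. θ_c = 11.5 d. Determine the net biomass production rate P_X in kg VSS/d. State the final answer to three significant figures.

From the Monod/SRT balance for a CMAS, S = K_s·(1+k_d θ_c)/[θ_c·(Y k − k_d) − 1] = 56.8 × (1 + 0.0710 × 11.5) / [11.5 × (0.498 × 3.66 − 0.0710) − 1] = 103.2 / 19.14 = 5.389 mg/L.
Correct the yield for decay: Y_obs = Y/(1 + k_d θ_c) = 0.498 / (1 + 0.0710 × 11.5) = 0.498 / 1.817 = 0.2742.
Mass of bCOD removed per day: Q(S₀ − S) = 1240 × 1705 g/m³ = 2114 kg/d.
So the net sludge growth is P_X = 0.2742 × 2114 = 579.5 kg VSS/d.

P_X ≈ 579 kg VSS/d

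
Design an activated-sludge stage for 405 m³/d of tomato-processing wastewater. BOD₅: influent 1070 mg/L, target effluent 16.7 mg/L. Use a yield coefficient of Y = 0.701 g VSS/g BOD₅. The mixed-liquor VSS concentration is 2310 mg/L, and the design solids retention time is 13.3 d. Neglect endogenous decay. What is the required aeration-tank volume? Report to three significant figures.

V ≈ 1720 m³

V·X = Y·Q·ΔS·θ_c gives V = 0.701 × 405 × (1070 − 16.7) × 13.3 / 2310 = 1722 m³.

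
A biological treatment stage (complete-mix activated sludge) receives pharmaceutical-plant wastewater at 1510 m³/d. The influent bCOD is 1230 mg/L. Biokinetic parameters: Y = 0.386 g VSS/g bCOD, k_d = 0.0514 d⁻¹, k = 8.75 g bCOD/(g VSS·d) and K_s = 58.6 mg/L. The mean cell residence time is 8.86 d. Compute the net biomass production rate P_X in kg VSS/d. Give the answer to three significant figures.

P_X ≈ 491 kg VSS/d

From the Monod/SRT balance for a CMAS, S = K_s·(1+k_d θ_c)/[θ_c·(Y k − k_d) − 1] = 58.6 × (1 + 0.0514 × 8.86) / [8.86 × (0.386 × 8.75 − 0.0514) − 1] = 85.29 / 28.47 = 2.996 mg/L.
Observed yield with endogenous decay: Y_obs = Y / (1 + k_d·θ_c) = 0.386 / (1 + 0.0514 × 8.86) = 0.386 / 1.455 = 0.2652 g VSS/g bCOD.
Q·(S₀ − S) = 1510 × (1230 − 3.00) × 10⁻³ = 1853 kg/d removed.
Biomass produced: P_X = Y_obs·Q·ΔS = 0.2652 × 1853 ≈ 491.4 kg VSS/d.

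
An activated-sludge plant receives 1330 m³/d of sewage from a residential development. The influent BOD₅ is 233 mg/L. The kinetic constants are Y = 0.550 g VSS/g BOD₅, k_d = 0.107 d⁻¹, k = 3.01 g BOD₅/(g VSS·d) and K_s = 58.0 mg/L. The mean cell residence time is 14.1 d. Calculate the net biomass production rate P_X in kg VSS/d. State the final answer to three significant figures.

P_X ≈ 65.9 kg VSS/d

From the Monod/SRT balance for a CMAS, S = K_s·(1+k_d θ_c)/[θ_c·(Y k − k_d) − 1] = 58.0 × (1 + 0.107 × 14.1) / [14.1 × (0.550 × 3.01 − 0.107) − 1] = 145.5 / 20.83 = 6.984 mg/L.
The observed yield is Y_obs = Y/(1 + k_d·θ_c) = 0.550 / (1 + 0.107 × 14.1) = 0.550 / 2.509 = 0.2192 g VSS per g BOD₅ removed.
Q·(S₀ − S) = 1330 × (233 − 6.98) × 10⁻³ = 300.6 kg/d removed.
Biomass produced: P_X = Y_obs·Q·ΔS = 0.2192 × 300.6 ≈ 65.90 kg VSS/d.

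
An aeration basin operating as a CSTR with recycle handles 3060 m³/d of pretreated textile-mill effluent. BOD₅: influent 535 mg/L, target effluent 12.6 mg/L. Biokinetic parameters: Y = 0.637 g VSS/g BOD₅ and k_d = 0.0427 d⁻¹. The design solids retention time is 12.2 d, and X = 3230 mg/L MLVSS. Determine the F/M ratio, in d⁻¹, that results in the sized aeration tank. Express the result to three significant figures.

F/M ≈ 0.200 d⁻¹

Rearranging the biomass balance for a CMAS with decay, V = Y·Q·ΔS·θ_c / [X·(1+k_d θ_c)] = 0.637 × 3060 × (535 − 12.6) × 12.2 / [3230 × (1 + 0.0427 × 12.2)] = 1.24×10^7 / 4913 = 2529 m³.
F/M = applied load / biomass = Q·S₀/(V·X) = 3060 × 535 / (2529 × 3230) = 0.2004 d⁻¹.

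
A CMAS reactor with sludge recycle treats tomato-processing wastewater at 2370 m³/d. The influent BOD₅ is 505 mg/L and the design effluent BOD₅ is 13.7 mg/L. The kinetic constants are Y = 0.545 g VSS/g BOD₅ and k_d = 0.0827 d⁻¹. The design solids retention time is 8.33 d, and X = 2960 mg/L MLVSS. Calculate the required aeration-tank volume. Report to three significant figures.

V ≈ 1060 m³

From the SRT design equation V = Y Q (S₀−S) θ_c / [X (1 + k_d θ_c)] = 0.545 × 2370 × (505 − 13.7) × 8.33 / [2960 × (1 + 0.0827 × 8.33)] = 5.29×10^6 / 4999 = 1057 m³.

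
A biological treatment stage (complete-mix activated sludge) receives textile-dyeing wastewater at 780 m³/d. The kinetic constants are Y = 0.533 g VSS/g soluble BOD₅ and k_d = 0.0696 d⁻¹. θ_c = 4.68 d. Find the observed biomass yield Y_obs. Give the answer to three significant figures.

Correct the yield for decay: Y_obs = Y/(1 + k_d θ_c) = 0.533 / (1 + 0.0696 × 4.68) = 0.533 / 1.326 = 0.4020.

Y_obs ≈ 0.402 g VSS/g soluble BOD₅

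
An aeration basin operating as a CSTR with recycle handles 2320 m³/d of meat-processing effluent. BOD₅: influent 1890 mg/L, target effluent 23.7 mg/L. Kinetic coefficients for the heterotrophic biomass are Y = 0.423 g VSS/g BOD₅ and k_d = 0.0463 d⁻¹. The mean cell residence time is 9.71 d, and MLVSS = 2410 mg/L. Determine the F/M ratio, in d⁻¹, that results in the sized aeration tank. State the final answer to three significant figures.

Steady-state biomass mass balance: V·X·(1 + k_d·θ_c) = Y·Q·(S₀ − S)·θ_c, so V = 0.423 × 2320 × (1890 − 23.7) × 9.71 / [2410 × (1 + 0.0463 × 9.71)] = 1.78×10^7 / 3493 = 5091 m³.
Food-to-microorganism ratio F/M = Q S₀ / (V X) = 2320 × 1890 / (5091 × 2410) = 0.3574 d⁻¹.

F/M ≈ 0.357 d⁻¹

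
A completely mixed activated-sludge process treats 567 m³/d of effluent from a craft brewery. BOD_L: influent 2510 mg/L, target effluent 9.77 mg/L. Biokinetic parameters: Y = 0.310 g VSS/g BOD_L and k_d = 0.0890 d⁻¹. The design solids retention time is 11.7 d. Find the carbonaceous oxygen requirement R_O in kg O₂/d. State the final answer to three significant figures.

R_O ≈ 1110 kg O₂/d

The observed yield is Y_obs = Y/(1 + k_d·θ_c) = 0.310 / (1 + 0.0890 × 11.7) = 0.310 / 2.041 = 0.1519 g VSS per g BOD_L removed.
ΔS = 2510 − 9.77 = 2500 mg/L, so the substrate removal rate is 567 × 2500/1000 = 1418 kg BOD_L/d.
P_X = Y_obs·Q·(S₀ − S) = 0.1519 × 1418 = 215.3 kg VSS/d.
Carbonaceous O₂ demand = substrate oxidised − cell-mass equivalent = 1418 − 1.42 × 215.3 = 1112 kg O₂/d.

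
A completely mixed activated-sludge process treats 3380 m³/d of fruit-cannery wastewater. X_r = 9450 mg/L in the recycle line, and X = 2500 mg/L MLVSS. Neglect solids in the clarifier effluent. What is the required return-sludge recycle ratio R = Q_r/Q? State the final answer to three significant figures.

Solids balance on the clarifier gives (1+R)X = R·X_r, so R = X/(X_r − X) = 2500 / (9450 − 2500) = 0.3597.

R ≈ 0.360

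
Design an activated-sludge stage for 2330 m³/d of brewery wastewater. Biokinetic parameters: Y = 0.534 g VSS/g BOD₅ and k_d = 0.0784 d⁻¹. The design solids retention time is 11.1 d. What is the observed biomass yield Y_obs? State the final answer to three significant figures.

Correct the yield for decay: Y_obs = Y/(1 + k_d θ_c) = 0.534 / (1 + 0.0784 × 11.1) = 0.534 / 1.870 = 0.2855.

Y_obs ≈ 0.286 g VSS/g BOD₅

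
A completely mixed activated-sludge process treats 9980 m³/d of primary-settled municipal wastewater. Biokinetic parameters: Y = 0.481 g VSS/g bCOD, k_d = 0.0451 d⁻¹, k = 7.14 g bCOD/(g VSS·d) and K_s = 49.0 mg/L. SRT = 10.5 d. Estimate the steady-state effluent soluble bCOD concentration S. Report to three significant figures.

S ≈ 2.09 mg/L

From the Monod/SRT balance for a CMAS, S = K_s·(1+k_d θ_c)/[θ_c·(Y k − k_d) − 1] = 49.0 × (1 + 0.0451 × 10.5) / [10.5 × (0.481 × 7.14 − 0.0451) − 1] = 72.20 / 34.59 = 2.088 mg/L.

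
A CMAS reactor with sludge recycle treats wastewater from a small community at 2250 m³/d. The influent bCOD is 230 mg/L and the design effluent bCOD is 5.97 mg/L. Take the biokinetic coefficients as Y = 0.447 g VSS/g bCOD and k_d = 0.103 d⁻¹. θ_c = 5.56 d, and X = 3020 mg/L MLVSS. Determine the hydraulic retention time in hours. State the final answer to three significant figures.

Rearranging the biomass balance for a CMAS with decay, V = Y·Q·ΔS·θ_c / [X·(1+k_d θ_c)] = 0.447 × 2250 × (230 − 5.97) × 5.56 / [3020 × (1 + 0.103 × 5.56)] = 1.25×10^6 / 4749 = 263.8 m³.
HRT = V/Q = 263.8 m³ / 2250 m³·d⁻¹ = 0.1172 d × 24 = 2.814 h.

τ ≈ 2.81 h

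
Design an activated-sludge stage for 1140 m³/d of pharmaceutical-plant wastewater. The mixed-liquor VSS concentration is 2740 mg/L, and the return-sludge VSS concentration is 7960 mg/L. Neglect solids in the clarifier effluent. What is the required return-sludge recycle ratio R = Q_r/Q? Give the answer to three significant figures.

R ≈ 0.525

R = Q_r/Q = X/(X_r − X) = 2740 / (7960 − 2740) = 0.5249.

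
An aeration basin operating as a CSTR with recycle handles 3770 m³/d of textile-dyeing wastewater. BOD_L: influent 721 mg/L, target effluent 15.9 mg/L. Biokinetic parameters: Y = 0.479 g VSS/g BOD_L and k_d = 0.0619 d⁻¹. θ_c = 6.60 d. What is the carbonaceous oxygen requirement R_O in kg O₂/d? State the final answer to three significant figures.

R_O ≈ 1370 kg O₂/d

Correct the yield for decay: Y_obs = Y/(1 + k_d θ_c) = 0.479 / (1 + 0.0619 × 6.60) = 0.479 / 1.409 = 0.3401.
Q·(S₀ − S) = 3770 × (721 − 15.9) × 10⁻³ = 2658 kg/d removed.
Biomass synthesised: P_X = Y_obs × 2658 = 904.0 kg VSS/d.
R_O = Q·(S₀ − S) − 1.42·P_X = 2658 − 1.42 × 904.0 = 1375 kg O₂/d.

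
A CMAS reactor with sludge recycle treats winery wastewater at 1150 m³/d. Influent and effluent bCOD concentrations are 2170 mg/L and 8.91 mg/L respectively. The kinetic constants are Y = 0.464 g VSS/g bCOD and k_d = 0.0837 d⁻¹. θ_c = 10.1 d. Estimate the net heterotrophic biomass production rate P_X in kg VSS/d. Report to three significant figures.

P_X ≈ 625 kg VSS/d

Y_obs = Y / (1 + k_d θ_c) = 0.464 / (1 + 0.0837 × 10.1) = 0.464 / 1.845 = 0.2514.
Q·(S₀ − S) = 1150 × (2170 − 8.91) × 10⁻³ = 2485 kg/d removed.
Net biomass production P_X = Y_obs × Q·(S₀ − S) = 0.2514 × 2485 = 624.9 kg VSS/d.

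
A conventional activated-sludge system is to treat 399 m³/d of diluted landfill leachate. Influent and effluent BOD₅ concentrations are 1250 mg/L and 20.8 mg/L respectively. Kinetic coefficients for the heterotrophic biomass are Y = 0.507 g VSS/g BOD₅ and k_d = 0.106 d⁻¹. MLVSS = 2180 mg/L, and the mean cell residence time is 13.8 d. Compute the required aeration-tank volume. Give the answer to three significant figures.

Steady-state biomass mass balance: V·X·(1 + k_d·θ_c) = Y·Q·(S₀ − S)·θ_c, so V = 0.507 × 399 × (1250 − 20.8) × 13.8 / [2180 × (1 + 0.106 × 13.8)] = 3.43×10^6 / 5369 = 639.1 m³.

V ≈ 639 m³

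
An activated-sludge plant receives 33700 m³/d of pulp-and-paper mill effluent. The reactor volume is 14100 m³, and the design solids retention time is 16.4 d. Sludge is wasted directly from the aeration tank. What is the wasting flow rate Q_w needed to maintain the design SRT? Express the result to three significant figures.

Q_w ≈ 860 m³/d

With mixed-liquor wasting, θ_c = V/Q_w, so Q_w = V/θ_c = 14100/16.4 = 859.8 m³/d.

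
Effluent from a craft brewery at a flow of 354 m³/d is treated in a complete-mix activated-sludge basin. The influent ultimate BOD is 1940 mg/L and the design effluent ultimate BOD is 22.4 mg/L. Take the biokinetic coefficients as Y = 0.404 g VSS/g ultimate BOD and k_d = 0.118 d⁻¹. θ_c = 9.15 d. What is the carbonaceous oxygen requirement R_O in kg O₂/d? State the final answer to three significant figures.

R_O ≈ 492 kg O₂/d

The observed yield is Y_obs = Y/(1 + k_d·θ_c) = 0.404 / (1 + 0.118 × 9.15) = 0.404 / 2.080 = 0.1943 g VSS per g ultimate BOD removed.
Substrate removed = Q·(S₀ − S) = 354 m³/d × (1940 − 22.4) g/m³ = 6.79×10^5 g/d = 678.8 kg/d.
P_X = Y_obs·Q·(S₀ − S) = 0.1943 × 678.8 = 131.9 kg VSS/d.
R_O = Q·(S₀ − S) − 1.42·P_X = 678.8 − 1.42 × 131.9 = 491.6 kg O₂/d.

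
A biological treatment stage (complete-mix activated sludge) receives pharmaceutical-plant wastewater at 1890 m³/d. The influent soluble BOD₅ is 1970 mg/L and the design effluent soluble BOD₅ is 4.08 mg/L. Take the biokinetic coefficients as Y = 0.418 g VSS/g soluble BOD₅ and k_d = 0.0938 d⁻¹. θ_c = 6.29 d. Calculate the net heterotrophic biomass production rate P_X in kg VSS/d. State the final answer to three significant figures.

Observed yield with endogenous decay: Y_obs = Y / (1 + k_d·θ_c) = 0.418 / (1 + 0.0938 × 6.29) = 0.418 / 1.590 = 0.2629 g VSS/g soluble BOD₅.
Q·(S₀ − S) = 1890 × (1970 − 4.08) × 10⁻³ = 3716 kg/d removed.
Biomass produced: P_X = Y_obs·Q·ΔS = 0.2629 × 3716 ≈ 976.8 kg VSS/d.

P_X ≈ 977 kg VSS/d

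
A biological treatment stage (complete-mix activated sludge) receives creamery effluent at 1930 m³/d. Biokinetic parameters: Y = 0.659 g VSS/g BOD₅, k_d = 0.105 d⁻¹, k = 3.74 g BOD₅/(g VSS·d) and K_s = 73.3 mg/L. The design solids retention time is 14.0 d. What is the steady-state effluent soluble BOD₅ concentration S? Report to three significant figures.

Effluent substrate depends only on kinetics and SRT: S = K_s(1 + k_d θ_c) / [θ_c(Yk − k_d) − 1] = 73.3 × (1 + 0.105 × 14.0) / [14.0 × (0.659 × 3.74 − 0.105) − 1] = 181.1 / 32.04 = 5.652 mg/L.

S ≈ 5.65 mg/L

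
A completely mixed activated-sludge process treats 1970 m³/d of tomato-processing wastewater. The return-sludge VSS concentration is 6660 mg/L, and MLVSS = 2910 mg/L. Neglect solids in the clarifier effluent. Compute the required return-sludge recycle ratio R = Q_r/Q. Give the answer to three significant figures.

Solids balance on the clarifier gives (1+R)X = R·X_r, so R = X/(X_r − X) = 2910 / (6660 − 2910) = 0.7760.

R ≈ 0.776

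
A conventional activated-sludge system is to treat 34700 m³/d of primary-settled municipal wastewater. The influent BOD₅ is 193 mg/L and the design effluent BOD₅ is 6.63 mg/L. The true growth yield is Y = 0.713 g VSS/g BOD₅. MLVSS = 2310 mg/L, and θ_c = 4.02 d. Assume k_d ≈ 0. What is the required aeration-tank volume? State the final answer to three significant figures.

V ≈ 8020 m³

Biomass mass balance (decay neglected): V·X = Y·Q·(S₀ − S)·θ_c, so V = 0.713 × 34700 × (193 − 6.63) × 4.02 / 2310 = 8024 m³.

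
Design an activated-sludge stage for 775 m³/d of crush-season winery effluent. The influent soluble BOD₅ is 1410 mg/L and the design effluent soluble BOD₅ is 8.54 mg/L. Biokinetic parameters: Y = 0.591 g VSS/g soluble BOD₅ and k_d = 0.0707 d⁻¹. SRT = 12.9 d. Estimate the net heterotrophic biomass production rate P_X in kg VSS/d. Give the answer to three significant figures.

P_X ≈ 336 kg VSS/d

Observed yield with endogenous decay: Y_obs = Y / (1 + k_d·θ_c) = 0.591 / (1 + 0.0707 × 12.9) = 0.591 / 1.912 = 0.3091 g VSS/g soluble BOD₅.
Mass of soluble BOD₅ removed per day: Q(S₀ − S) = 775 × 1401 g/m³ = 1086 kg/d.
So the net sludge growth is P_X = 0.3091 × 1086 = 335.7 kg VSS/d.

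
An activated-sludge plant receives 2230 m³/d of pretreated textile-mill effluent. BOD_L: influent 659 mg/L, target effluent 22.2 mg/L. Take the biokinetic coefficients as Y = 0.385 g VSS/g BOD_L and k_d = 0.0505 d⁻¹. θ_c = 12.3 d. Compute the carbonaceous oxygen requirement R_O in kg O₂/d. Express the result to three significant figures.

R_O ≈ 941 kg O₂/d

Observed yield with endogenous decay: Y_obs = Y / (1 + k_d·θ_c) = 0.385 / (1 + 0.0505 × 12.3) = 0.385 / 1.621 = 0.2375 g VSS/g BOD_L.
Mass of BOD_L removed per day: Q(S₀ − S) = 2230 × 636.8 g/m³ = 1420 kg/d.
Biomass synthesised: P_X = Y_obs × 1420 = 337.2 kg VSS/d.
R_O = Q·(S₀ − S) − 1.42·P_X = 1420 − 1.42 × 337.2 = 941.2 kg O₂/d.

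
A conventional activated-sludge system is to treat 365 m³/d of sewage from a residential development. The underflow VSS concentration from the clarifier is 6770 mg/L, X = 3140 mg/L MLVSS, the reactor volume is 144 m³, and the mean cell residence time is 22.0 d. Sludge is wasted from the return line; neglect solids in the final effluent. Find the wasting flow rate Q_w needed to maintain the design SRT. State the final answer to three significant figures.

Wasting from the return line (neglecting effluent solids): Q_w = V·X / (θ_c·X_r) = 144.0 × 3140 / (22.0 × 6770) = 3.036 m³/d.

Q_w ≈ 3.04 m³/d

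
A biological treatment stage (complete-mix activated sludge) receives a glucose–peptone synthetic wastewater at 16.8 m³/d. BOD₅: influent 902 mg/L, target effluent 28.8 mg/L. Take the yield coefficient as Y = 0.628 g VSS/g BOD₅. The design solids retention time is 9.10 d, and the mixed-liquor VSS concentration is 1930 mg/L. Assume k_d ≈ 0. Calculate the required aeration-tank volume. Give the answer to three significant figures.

V·X = Y·Q·ΔS·θ_c gives V = 0.628 × 16.8 × (902 − 28.8) × 9.10 / 1930 = 43.44 m³.

V ≈ 43.4 m³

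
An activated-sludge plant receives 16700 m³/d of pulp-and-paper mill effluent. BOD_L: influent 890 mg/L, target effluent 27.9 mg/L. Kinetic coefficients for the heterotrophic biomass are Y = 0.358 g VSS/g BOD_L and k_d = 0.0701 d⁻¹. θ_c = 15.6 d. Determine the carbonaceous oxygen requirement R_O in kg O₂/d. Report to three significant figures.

The observed yield is Y_obs = Y/(1 + k_d·θ_c) = 0.358 / (1 + 0.0701 × 15.6) = 0.358 / 2.094 = 0.1710 g VSS per g BOD_L removed.
Q·(S₀ − S) = 16700 × (890 − 27.9) × 10⁻³ = 14397 kg/d removed.
Biomass synthesised: P_X = Y_obs × 14397 = 2462 kg VSS/d.
Carbonaceous O₂ demand = substrate oxidised − cell-mass equivalent = 14397 − 1.42 × 2462 = 10901 kg O₂/d.

R_O ≈ 10900 kg O₂/d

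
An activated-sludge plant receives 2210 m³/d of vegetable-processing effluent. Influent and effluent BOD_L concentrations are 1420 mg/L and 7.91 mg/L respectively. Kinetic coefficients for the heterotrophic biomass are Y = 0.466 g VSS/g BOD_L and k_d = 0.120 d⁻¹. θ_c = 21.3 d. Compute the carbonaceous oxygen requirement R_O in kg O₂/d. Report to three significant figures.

R_O ≈ 2540 kg O₂/d

Correct the yield for decay: Y_obs = Y/(1 + k_d θ_c) = 0.466 / (1 + 0.120 × 21.3) = 0.466 / 3.556 = 0.1310.
Substrate removed = Q·(S₀ − S) = 2210 m³/d × (1420 − 7.91) g/m³ = 3.12×10^6 g/d = 3121 kg/d.
P_X = Y_obs·Q·(S₀ − S) = 0.1310 × 3121 = 409.0 kg VSS/d.
R_O = Q·(S₀ − S) − 1.42·P_X = 3121 − 1.42 × 409.0 = 2540 kg O₂/d.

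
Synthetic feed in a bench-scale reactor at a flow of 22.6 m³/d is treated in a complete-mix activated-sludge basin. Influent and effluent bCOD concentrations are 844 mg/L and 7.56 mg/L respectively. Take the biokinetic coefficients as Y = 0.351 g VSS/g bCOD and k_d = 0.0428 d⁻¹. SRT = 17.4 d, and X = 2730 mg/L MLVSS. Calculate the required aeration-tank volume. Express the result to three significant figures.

V ≈ 24.2 m³

Steady-state biomass mass balance: V·X·(1 + k_d·θ_c) = Y·Q·(S₀ − S)·θ_c, so V = 0.351 × 22.6 × (844 − 7.56) × 17.4 / [2730 × (1 + 0.0428 × 17.4)] = 1.15×10^5 / 4763 = 24.24 m³.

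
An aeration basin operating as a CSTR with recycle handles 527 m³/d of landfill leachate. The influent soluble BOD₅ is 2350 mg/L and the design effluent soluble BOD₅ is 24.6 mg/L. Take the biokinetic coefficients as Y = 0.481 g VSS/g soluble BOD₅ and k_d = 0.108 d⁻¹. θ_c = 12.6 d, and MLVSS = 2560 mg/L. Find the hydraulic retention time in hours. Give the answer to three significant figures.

Rearranging the biomass balance for a CMAS with decay, V = Y·Q·ΔS·θ_c / [X·(1+k_d θ_c)] = 0.481 × 527 × (2350 − 24.6) × 12.6 / [2560 × (1 + 0.108 × 12.6)] = 7.43×10^6 / 6044 = 1229 m³.
Hydraulic retention time τ = V/Q = 1229 / 527 = 2.332 d = 55.97 h.

τ ≈ 56.0 h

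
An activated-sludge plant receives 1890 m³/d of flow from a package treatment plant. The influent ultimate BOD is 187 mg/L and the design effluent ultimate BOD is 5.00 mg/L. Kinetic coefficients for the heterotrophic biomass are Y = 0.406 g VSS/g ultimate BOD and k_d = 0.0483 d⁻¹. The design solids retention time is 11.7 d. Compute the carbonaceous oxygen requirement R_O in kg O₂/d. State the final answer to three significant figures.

Y_obs = Y / (1 + k_d θ_c) = 0.406 / (1 + 0.0483 × 11.7) = 0.406 / 1.565 = 0.2594.
Q·(S₀ − S) = 1890 × (187 − 5.00) × 10⁻³ = 344.0 kg/d removed.
Biomass synthesised: P_X = Y_obs × 344.0 = 89.23 kg VSS/d.
Carbonaceous O₂ demand = substrate oxidised − cell-mass equivalent = 344.0 − 1.42 × 89.23 = 217.3 kg O₂/d.

R_O ≈ 217 kg O₂/d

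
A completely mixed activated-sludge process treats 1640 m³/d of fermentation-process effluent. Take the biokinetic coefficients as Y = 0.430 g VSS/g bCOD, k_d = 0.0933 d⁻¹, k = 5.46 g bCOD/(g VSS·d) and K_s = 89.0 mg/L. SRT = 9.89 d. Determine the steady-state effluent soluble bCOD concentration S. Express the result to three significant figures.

S ≈ 8.04 mg/L

From the Monod/SRT balance for a CMAS, S = K_s·(1+k_d θ_c)/[θ_c·(Y k − k_d) − 1] = 89.0 × (1 + 0.0933 × 9.89) / [9.89 × (0.430 × 5.46 − 0.0933) − 1] = 171.1 / 21.30 = 8.035 mg/L.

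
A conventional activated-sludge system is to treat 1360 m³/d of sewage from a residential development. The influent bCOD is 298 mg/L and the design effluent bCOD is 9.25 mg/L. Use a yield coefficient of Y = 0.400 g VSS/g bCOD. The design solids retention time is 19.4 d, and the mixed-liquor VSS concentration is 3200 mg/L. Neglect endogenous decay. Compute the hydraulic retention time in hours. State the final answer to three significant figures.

τ ≈ 16.8 h

V·X = Y·Q·ΔS·θ_c gives V = 0.400 × 1360 × (298 − 9.25) × 19.4 / 3200 = 952.3 m³.
τ = V/Q = 952.3/1360 = 0.7002 d, or 16.81 h.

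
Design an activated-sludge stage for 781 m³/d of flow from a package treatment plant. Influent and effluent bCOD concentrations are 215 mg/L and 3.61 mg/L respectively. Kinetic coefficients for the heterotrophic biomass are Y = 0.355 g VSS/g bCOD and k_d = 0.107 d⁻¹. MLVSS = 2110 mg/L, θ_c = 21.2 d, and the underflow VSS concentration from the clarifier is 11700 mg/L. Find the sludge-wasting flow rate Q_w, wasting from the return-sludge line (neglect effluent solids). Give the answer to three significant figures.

Q_w ≈ 1.53 m³/d

From the SRT design equation V = Y Q (S₀−S) θ_c / [X (1 + k_d θ_c)] = 0.355 × 781 × (215 − 3.61) × 21.2 / [2110 × (1 + 0.107 × 21.2)] = 1.24×10^6 / 6896 = 180.2 m³.
θ_c = V·X/(Q_w·X_r) when wasting from the recycle, so Q_w = V·X/(θ_c·X_r) = 180.2 × 2110 / (21.2 × 11700) = 1.533 m³/d.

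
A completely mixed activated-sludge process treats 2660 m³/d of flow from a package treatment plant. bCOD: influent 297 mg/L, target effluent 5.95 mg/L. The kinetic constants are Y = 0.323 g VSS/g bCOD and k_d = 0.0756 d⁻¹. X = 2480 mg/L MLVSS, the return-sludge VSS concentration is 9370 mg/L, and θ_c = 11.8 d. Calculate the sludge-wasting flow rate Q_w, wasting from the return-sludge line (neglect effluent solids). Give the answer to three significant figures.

Q_w ≈ 14.1 m³/d

Rearranging the biomass balance for a CMAS with decay, V = Y·Q·ΔS·θ_c / [X·(1+k_d θ_c)] = 0.323 × 2660 × (297 − 5.95) × 11.8 / [2480 × (1 + 0.0756 × 11.8)] = 2.95×10^6 / 4692 = 628.8 m³.
Wasting from the return line (neglecting effluent solids): Q_w = V·X / (θ_c·X_r) = 628.8 × 2480 / (11.8 × 9370) = 14.10 m³/d.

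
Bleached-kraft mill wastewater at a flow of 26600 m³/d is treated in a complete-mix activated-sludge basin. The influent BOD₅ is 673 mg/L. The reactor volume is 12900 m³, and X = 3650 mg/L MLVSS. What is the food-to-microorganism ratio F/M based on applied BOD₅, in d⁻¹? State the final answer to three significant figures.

F/M = applied load / biomass = Q·S₀/(V·X) = 26600 × 673 / (12900 × 3650) = 0.3802 d⁻¹.

F/M ≈ 0.380 d⁻¹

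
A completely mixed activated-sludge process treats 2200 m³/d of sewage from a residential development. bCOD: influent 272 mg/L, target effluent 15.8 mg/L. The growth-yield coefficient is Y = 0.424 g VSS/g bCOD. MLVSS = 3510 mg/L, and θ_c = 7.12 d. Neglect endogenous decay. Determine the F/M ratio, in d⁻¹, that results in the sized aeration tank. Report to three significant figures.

F/M ≈ 0.352 d⁻¹

With k_d = 0 the design equation reduces to V = Y Q (S₀−S) θ_c / X = 0.424 × 2200 × (272 − 15.8) × 7.12 / 3510 = 484.8 m³.
F/M = Q·S₀ / (V·X) = 2200 × 272 / (484.8 × 3510) = 0.3517 g bCOD·(g VSS·d)⁻¹.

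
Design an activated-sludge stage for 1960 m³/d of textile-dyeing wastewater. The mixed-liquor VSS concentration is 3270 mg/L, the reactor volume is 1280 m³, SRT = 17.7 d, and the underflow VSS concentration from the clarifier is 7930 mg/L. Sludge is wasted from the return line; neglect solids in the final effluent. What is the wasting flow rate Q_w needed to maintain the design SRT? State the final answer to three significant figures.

Q_w = (V·X)/(θ_c X_r) = 1280 × 3270 / (17.7 × 7930) = 29.82 m³/d.

Q_w ≈ 29.8 m³/d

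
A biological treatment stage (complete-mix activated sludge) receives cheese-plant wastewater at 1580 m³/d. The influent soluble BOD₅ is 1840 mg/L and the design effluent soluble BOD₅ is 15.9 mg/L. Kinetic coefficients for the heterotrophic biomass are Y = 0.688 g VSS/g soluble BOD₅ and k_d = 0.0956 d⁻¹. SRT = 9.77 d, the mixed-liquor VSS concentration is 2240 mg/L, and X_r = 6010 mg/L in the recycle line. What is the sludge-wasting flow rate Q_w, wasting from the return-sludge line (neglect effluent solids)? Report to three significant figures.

Steady-state biomass mass balance: V·X·(1 + k_d·θ_c) = Y·Q·(S₀ − S)·θ_c, so V = 0.688 × 1580 × (1840 − 15.9) × 9.77 / [2240 × (1 + 0.0956 × 9.77)] = 1.94×10^7 / 4332 = 4472 m³.
Q_w = (V·X)/(θ_c X_r) = 4472 × 2240 / (9.77 × 6010) = 170.6 m³/d.

Q_w ≈ 171 m³/d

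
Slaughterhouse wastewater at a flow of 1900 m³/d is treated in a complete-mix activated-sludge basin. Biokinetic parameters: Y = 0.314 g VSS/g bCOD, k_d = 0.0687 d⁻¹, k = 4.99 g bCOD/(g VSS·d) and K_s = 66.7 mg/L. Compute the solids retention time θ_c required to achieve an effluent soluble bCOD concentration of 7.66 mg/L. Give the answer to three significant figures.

At the target effluent, Y k S/(K_s+S) = 0.314×4.99×7.66/74.36 = 0.1614 d⁻¹.
1/θ_c = 0.1614 − 0.0687 = 0.09271 d⁻¹, so θ_c = 10.79 d.

θ_c ≈ 10.8 d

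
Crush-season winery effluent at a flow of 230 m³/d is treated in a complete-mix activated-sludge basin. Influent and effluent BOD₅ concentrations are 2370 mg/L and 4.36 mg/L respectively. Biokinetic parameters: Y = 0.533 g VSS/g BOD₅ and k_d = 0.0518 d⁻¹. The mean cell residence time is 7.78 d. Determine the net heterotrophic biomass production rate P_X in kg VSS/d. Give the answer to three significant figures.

P_X ≈ 207 kg VSS/d

Correct the yield for decay: Y_obs = Y/(1 + k_d θ_c) = 0.533 / (1 + 0.0518 × 7.78) = 0.533 / 1.403 = 0.3799.
Mass of BOD₅ removed per day: Q(S₀ − S) = 230 × 2366 g/m³ = 544.1 kg/d.
Biomass produced: P_X = Y_obs·Q·ΔS = 0.3799 × 544.1 ≈ 206.7 kg VSS/d.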